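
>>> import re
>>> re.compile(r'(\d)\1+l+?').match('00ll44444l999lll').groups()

The match spans [0:3] → '00l'.
Captured: group 1 = '0'.

('0',)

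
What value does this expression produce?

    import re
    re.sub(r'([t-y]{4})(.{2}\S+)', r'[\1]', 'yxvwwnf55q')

'[yxvw]'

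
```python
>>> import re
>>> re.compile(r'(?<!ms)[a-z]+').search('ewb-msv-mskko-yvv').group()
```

The negative lookahead/lookbehind blocks any match where the forbidden context is present.
The match spans [0:3] → 'ewb'.

'ewb'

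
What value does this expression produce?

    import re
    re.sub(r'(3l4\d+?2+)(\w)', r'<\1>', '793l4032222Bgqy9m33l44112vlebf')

'79<3l4032222>gqy9m3<3l44112>lebf'

The pattern matches the literal '3l4', then one or more of a digit (lazy), then one or more of the literal '2' (captured); then a word character (captured).
Matches: at [2:12] → '3l4032222B'; at [18:26] → '3l44112v'.
Each match is replaced using the text its own group 1 captured.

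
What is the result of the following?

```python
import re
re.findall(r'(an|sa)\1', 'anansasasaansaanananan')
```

['an', 'sa', 'an', 'an']

`\1` is not a pattern — it's the concrete string captured by group 1, re-applied verbatim.
`findall` collects group 1 from each match (4 total).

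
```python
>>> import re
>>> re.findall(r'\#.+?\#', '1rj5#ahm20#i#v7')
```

['#ahm20#']

A `+?`/`*?`/`{m,n}?` starts at its minimum and grows only as far as needed for what follows to match.
`findall` yields the raw match text (1 of them) because the pattern has no groups.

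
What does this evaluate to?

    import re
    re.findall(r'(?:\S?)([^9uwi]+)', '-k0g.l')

Pattern: optionally a non-whitespace character (non-capturing group); then one or more of any character except [9uwi] (captured).
One capturing group, so `findall` returns just the captured substring from the one match — 1 in all.

['k0g.l']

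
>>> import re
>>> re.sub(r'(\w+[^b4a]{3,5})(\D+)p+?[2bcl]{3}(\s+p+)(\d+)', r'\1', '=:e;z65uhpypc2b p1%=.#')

Pattern: one or more of a word character, then 3 to 5 of any character except [b4a] (captured); then one or more of a non-digit (captured); then one or more of the literal 'p' (lazy), then exactly 3 of one of [2bcl]; then one or more of whitespace, then one or more of the literal 'p' (captured); then one or more of a digit (captured).
Matches: at [2:18] → 'e;z65uhpypc2b p1'.
The replacement refers to a captured group, so each match is rewritten using its own captured text.

'=:e;z65u%=.#'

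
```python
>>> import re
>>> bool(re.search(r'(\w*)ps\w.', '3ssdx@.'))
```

False

Pattern: zero or more of a word character (captured); then the literal 'ps', then a word character, then any character.
Here no position works, so the call returns None, and `bool(None)` is False.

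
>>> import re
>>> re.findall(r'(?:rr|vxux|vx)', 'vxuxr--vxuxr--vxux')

The regex engine tests alternatives in the order written; an earlier branch that matches wins even if a later one would match more.
With no groups in the pattern, `findall` gives back each whole match — 3 here.

['vxux', 'vxux', 'vxux']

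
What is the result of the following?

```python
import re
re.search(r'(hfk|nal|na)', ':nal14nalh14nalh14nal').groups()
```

Alternation isn't longest-match — the leftmost alternative that fits at this position is chosen.
Unlike `match`, `search` isn't anchored — it looks for the pattern anywhere in the string.
The match spans [1:4] → 'nal'.
Captured: group 1 = 'nal'.

('nal',)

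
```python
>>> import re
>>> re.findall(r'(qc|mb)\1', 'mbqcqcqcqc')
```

The backreference `\1` re-matches whatever the first group consumed, character for character.
With a single group, `findall` returns only what that group captured — 2 items.

['qc', 'qc']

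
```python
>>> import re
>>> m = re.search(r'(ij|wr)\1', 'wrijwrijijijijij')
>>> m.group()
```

A backreference is literal: `\1` must see the identical characters the first group matched.
`re.search` tries every starting position until one works.
The match spans [6:10] → 'ijij'.
Captured: group 1 = 'ij'.

'ijij'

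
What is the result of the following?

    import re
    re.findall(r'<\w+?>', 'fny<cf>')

['<cf>']

Since nothing is captured, `findall` lists the 1 matched substring directly.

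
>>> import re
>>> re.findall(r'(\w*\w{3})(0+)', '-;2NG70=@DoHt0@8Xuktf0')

2 groups means each result is a tuple of 2 captured strings — 3 here.

[('2NG7', '0'), ('DoHt', '0'), ('8Xuktf', '0')]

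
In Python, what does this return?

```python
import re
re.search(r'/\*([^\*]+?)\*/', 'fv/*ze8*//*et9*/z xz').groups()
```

('ze8',)

The match spans [2:9] → '/*ze8*/'.
Captured: group 1 = 'ze8'.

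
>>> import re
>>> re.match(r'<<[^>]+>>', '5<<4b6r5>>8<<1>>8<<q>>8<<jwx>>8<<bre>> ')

None

With `match`, the pattern is implicitly anchored at the beginning.
Here position 0 doesn't satisfy it, so the call returns None.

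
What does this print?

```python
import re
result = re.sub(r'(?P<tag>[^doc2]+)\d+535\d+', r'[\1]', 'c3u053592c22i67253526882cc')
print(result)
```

c[3u]c22[i67]cc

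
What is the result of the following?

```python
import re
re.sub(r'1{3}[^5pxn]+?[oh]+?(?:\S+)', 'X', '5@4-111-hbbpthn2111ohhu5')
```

The pattern matches exactly 3 of a literal '1', then one or more of any character except [5pxn] (lazy), then one or more of one of [oh] (lazy); then one or more of a non-whitespace character (non-capturing group).
`sub` substitutes 'X' at each match site.

'5@4-X'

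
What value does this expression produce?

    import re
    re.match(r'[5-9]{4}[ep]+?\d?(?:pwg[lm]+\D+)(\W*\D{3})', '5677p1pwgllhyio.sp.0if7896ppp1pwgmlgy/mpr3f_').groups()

This matches exactly 4 of a character in [5-9], then one or more of one of [ep] (lazy), then optionally a digit; then the literal 'pwg', then one or more of one of [lm], then one or more of a non-digit (non-capturing group); then zero or more of a non-word character, then exactly 3 of a non-digit (captured).
`match` is anchored at position 0; if the pattern doesn't fit there, it returns None.
The match spans [0:19] → '5677p1pwgllhyio.sp.'.
Captured: group 1 = 'sp.'.

('sp.',)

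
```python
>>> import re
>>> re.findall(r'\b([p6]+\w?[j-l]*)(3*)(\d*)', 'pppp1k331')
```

The pattern matches a word boundary (`\b`, zero-width); then one or more of one of [p6], then optionally a word character, then zero or more of a character in [j-l] (captured); then zero or more of a literal '3' (captured); then zero or more of a digit (captured).
Matches: at [0:9] match 'pppp1k331', groups = ('pppp1k', '33', '1').
`findall` packs the 3 group values into a tuple for every match.

[('pppp1k', '33', '1')]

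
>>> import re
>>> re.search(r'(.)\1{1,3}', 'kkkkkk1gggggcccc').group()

'kkkk'

After group 1 captures some text, `\1` only succeeds where that same text appears again.
`re.search` scans for the first position where the pattern succeeds.
The match spans [0:4] → 'kkkk'.
Captured: group 1 = 'k'.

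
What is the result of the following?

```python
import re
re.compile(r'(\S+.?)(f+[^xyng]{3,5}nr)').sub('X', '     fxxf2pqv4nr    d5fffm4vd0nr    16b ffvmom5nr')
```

'     X    X    X'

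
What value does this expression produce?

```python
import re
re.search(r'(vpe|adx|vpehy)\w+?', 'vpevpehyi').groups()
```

('vpe',)

Unlike `match`, `search` isn't anchored — it looks for the pattern anywhere in the string.
The match spans [0:4] → 'vpev'.
Captured: group 1 = 'vpe'.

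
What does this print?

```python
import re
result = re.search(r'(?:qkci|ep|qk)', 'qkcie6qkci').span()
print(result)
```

(0, 4)

`|` is ordered: at each position the engine commits to the first alternative that works.
The match spans [0:4] → 'qkci'.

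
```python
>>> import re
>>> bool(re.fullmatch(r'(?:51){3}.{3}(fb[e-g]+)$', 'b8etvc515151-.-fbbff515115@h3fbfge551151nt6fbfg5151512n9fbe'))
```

This matches the literal '51' repeated 3 times, then exactly 3 of any character; then the literal 'fb', then one or more of a character in [e-g] (captured); then anchored at the end.
`re.fullmatch` requires the pattern to consume the entire string.
Here there's no way to consume every character, so the call returns None, and `bool(None)` is False.

False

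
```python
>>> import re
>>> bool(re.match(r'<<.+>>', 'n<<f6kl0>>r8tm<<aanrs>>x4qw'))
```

False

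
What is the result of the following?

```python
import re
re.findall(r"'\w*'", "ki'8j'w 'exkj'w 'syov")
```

["'8j'", "'exkj'"]

Walking the string: at [2:6] → "'8j'"; at [8:14] → "'exkj'".
With no groups in the pattern, `findall` gives back each whole match — 2 here.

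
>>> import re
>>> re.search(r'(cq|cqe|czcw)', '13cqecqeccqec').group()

The regex engine tests alternatives in the order written; an earlier branch that matches wins even if a later one would match more.
`re.search` tries every starting position until one works.
The match spans [2:4] → 'cq'.
Captured: group 1 = 'cq'.

'cq'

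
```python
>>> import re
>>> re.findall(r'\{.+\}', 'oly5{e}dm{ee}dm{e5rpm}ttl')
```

Since nothing is captured, `findall` lists the 1 matched substring directly.

['{e}dm{ee}dm{e5rpm}']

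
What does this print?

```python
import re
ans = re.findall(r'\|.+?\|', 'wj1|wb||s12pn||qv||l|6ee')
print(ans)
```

['|wb|', '|s12pn|', '|qv|', '|l|']

No capturing groups, so `findall` returns the 4 full match strings.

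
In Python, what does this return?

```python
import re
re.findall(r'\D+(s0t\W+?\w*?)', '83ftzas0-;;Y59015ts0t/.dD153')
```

With the lazy modifier that quantifier settles for the fewest repetitions that let the rest of the pattern succeed (the atoms after it are unaffected and can still be greedy).
`findall` collects group 1 from the one match (1 total).

['s0t/']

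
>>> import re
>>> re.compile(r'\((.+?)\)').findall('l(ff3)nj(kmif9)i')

['ff3', 'kmif9']

A non-greedy quantifier consumes as few characters as it can — just enough that the remainder of the pattern still matches from where it stops; whatever follows it matches normally.
One capturing group, so `findall` returns just the captured substring from each match — 2 in all.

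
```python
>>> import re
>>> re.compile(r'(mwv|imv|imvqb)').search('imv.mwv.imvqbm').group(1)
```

Unlike `match`, `search` isn't anchored — it looks for the pattern anywhere in the string.
The match spans [0:3] → 'imv'.
Captured: group 1 = 'imv'.

'imv'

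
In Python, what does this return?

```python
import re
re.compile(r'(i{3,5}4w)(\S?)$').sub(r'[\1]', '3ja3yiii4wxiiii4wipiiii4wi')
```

'3ja3yiii4wxiiii4wip[iiii4w]'

The pattern matches 3 to 5 of the literal 'i', then the literal '4w' (captured); then optionally a non-whitespace character (captured); then anchored at the end.
Matches: at [19:26] → 'iiii4wi'.
`\1` in the replacement pulls in group 1's text for each match.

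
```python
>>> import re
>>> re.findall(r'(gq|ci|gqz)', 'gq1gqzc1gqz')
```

Branches in `(...|...)` are attempted left-to-right; the first branch that allows the whole pattern to succeed is taken.
With a single group, `findall` returns only what that group captured — 3 items.

['gq', 'gq', 'gq']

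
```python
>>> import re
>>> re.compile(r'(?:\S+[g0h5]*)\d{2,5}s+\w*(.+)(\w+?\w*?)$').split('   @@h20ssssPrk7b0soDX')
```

['   ', 'D', 'X', '']

With a capturing group present, the delimiter's captured portion is kept in the result list.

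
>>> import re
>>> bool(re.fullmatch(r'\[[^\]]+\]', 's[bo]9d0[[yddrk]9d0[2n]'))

False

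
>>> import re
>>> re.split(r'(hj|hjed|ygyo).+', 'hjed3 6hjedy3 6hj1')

Alternation tries branches left to right and keeps the first one that lets the overall match succeed at that position.
Matches to split on: at [0:18] → 'hjed3 6hjedy3 6hj1'.
The group in the pattern means `split` returns the separators' captures alongside the pieces.

['', 'hj', '']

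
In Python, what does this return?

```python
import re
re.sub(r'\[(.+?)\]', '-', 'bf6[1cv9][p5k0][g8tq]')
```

'bf6---'

Because the quantifier is non-greedy, it stops expanding at the earliest point where the rest of the pattern can succeed.
Matches: at [3:9] → '[1cv9]'; at [9:15] → '[p5k0]'; at [15:21] → '[g8tq]'.
Every occurrence is swapped for '-'.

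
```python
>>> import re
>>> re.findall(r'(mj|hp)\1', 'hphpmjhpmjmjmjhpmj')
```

After group 1 captures some text, `\1` only succeeds where that same text appears again.
`findall` collects group 1 from each match (2 total).

['hp', 'mj']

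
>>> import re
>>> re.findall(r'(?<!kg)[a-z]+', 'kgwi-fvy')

The negative lookahead/lookbehind blocks any match where the forbidden context is present.
Matches: at [0:4] → 'kgwi'; at [5:8] → 'fvy'.
`findall` yields the raw match text (2 of them) because the pattern has no groups.

['kgwi', 'fvy']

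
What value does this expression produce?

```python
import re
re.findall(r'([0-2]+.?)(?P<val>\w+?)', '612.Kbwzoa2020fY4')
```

Pattern: one or more of a character in [0-2], then optionally any character (captured); then one or more of a word character (lazy) (captured as 'val').
Walking the string: at [1:5] match '12.K', groups = ('12.', 'K'); at [10:16] match '2020fY', groups = ('2020f', 'Y').
`findall` packs the 2 group values into a tuple for every match.

[('12.', 'K'), ('2020f', 'Y')]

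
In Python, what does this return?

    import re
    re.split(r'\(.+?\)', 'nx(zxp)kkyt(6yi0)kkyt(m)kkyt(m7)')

Lazy quantifiers expand one character at a time until the remainder of the pattern can match.
Matches to split on: at [2:7] → '(zxp)'; at [11:17] → '(6yi0)'; at [21:24] → '(m)'; at [28:32] → '(m7)'.
`split` removes every match and returns the 5 fragments in between.

['nx', 'kkyt', 'kkyt', 'kkyt', '']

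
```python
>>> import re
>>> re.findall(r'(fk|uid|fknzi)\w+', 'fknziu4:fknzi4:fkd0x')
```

['fk', 'fk', 'fk']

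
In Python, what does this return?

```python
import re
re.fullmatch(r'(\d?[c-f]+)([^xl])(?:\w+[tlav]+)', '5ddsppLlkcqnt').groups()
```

The match spans [0:13] → '5ddsppLlkcqnt'.
Captured: group 1 = '5dd', group 2 = 's'.

('5dd', 's')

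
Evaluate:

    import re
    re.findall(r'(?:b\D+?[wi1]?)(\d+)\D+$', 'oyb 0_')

['0']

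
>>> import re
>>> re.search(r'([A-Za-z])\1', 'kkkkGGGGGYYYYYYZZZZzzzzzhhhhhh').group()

'kk'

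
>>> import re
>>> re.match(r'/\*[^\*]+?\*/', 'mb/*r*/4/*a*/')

`re.match` won't scan ahead — the pattern has to work from the very first character.
Here the string doesn't start with a match, so the call returns None.

None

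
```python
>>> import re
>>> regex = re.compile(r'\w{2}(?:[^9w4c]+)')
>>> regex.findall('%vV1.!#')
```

No capturing groups, so `findall` returns the 1 full match string.

['vV1.!#']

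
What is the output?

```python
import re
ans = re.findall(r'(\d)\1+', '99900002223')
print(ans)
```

After group 1 captures some text, `\1` only succeeds where that same text appears again.
Walking the string: at [0:3] match '999', group 1 = '9'; at [3:7] match '0000', group 1 = '0'; at [7:10] match '222', group 1 = '2'.
Because there's exactly one group, `findall` drops the full match and keeps group 1 from each hit.

['9', '0', '2']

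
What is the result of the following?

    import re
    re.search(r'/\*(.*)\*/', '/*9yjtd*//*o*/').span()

The match spans [0:14] → '/*9yjtd*//*o*/'.

(0, 14)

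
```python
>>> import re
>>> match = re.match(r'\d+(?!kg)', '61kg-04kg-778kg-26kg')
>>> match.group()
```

'6'

A negative assertion filters positions out without eating any characters.
With `match`, the pattern is implicitly anchored at the beginning.
The match spans [0:1] → '6'.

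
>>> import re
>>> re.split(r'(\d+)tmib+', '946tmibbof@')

['', '946', 'of@']

Because the pattern has a capturing group, `split` also inserts each captured text between the pieces.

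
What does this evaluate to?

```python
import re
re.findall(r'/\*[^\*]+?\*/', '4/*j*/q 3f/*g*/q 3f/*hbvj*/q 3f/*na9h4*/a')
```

Since nothing is captured, `findall` lists the 4 matched substrings directly.

['/*j*/', '/*g*/', '/*hbvj*/', '/*na9h4*/']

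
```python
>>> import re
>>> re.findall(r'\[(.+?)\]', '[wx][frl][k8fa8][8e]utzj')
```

['wx', 'frl', 'k8fa8', '8e']

A non-greedy quantifier consumes as few characters as it can — just enough that the remainder of the pattern still matches from where it stops; whatever follows it matches normally.
Matches: at [0:4] match '[wx]', group 1 = 'wx'; at [4:9] match '[frl]', group 1 = 'frl'; at [9:16] match '[k8fa8]', group 1 = 'k8fa8'; at [16:20] match '[8e]', group 1 = '8e'.
`findall` collects group 1 from each match (4 total).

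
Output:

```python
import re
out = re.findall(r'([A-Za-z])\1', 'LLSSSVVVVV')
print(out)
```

A backreference is literal: `\1` must see the identical characters the first group matched.
`findall` collects group 1 from each match (4 total).

['L', 'S', 'V', 'V']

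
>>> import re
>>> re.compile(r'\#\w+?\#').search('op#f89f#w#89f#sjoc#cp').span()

(2, 8)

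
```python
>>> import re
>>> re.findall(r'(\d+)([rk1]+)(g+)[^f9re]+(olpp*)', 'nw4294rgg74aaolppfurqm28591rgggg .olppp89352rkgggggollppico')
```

[('4294', 'r', 'gg', 'olpp'), ('28591', 'r', 'gggg', 'olppp')]

This matches one or more of a digit (captured); then one or more of one of [rk1] (captured); then one or more of a literal 'g' (captured); then one or more of any character except [f9re]; then the literal 'olp', then zero or more of a literal 'p' (captured).
Multiple groups make `findall` return tuples — one 4-tuple for each match.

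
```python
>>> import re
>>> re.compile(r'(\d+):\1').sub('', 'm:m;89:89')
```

'm:m;'

The backreference `\1` re-matches whatever the first group consumed, character for character.
Matches: at [4:9] → '89:89'.
Each match is replaced by ''.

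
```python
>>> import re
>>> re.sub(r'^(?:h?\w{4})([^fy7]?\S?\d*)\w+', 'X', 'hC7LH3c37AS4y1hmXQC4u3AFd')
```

'X'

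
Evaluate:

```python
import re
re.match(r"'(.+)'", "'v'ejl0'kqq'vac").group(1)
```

"v'ejl0'kqq"

`re.match` only tries the pattern at the start of the string.
The match spans [0:12] → "'v'ejl0'kqq'".
Captured: group 1 = "v'ejl0'kqq".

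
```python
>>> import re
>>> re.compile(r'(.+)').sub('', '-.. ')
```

''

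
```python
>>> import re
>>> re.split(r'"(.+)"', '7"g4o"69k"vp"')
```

['7', 'g4o"69k"vp', '']

With a capturing group present, the delimiter's captured portion is kept in the result list.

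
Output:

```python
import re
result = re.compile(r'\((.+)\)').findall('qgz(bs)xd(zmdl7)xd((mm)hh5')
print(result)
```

['bs)xd(zmdl7)xd((mm']

`findall` collects group 1 from the one match (1 total).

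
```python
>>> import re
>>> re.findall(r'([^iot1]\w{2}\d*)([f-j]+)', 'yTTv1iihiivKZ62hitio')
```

[('TTv1', 'iihii'), ('vKZ62', 'hi')]

This matches any character except [iot1], then exactly 2 of a word character, then zero or more of a digit (captured); then one or more of a character in [f-j] (captured).
2 groups means each result is a tuple of 2 captured strings — 2 here.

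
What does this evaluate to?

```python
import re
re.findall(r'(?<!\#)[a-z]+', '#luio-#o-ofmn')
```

The negative lookaround is zero-width — it rules out positions where the adjacent text would match, without consuming anything.
Matches: at [2:5] → 'uio'; at [9:13] → 'ofmn'.
`findall` yields the raw match text (2 of them) because the pattern has no groups.

['uio', 'ofmn']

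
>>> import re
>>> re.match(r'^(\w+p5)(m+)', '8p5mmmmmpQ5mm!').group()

'8p5mmmmm'

`match` is anchored at position 0; if the pattern doesn't fit there, it returns None.
The match spans [0:8] → '8p5mmmmm'.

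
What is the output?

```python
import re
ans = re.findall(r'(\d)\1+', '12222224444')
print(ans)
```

`\1` has to match the exact text group 1 already captured.
Because there's exactly one group, `findall` drops the full match and keeps group 1 from each hit.

['2', '4']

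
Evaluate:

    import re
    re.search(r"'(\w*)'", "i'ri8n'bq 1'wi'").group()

"'ri8n'"

`search` walks the string left to right and returns the first match it finds.
The match spans [1:7] → "'ri8n'".
Captured: group 1 = 'ri8n'.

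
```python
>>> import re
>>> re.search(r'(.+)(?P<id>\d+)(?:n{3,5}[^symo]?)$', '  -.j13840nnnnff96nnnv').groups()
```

The match spans [0:22] → '  -.j13840nnnnff96nnnv'.
Captured: group 1 = '  -.j13840nnnnff9', group 2 = '6'.

('  -.j13840nnnnff9', '6')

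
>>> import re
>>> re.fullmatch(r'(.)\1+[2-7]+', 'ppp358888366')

None

`\1` has to match the exact text group 1 already captured.
`re.fullmatch` requires the pattern to consume the entire string.
Here there's no way to consume every character, so the call returns None.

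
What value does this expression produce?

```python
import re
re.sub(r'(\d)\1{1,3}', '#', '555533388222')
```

`\1` is not a pattern — it's the concrete string captured by group 1, re-applied verbatim.
Each match is replaced by '#'.

'####'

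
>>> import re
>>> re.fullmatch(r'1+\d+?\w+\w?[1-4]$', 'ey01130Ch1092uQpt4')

None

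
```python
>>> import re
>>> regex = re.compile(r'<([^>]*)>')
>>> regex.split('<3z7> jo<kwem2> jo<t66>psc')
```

Matches to split on: at [0:5] → '<3z7>'; at [8:15] → '<kwem2>'; at [18:23] → '<t66>'.
Because the pattern has a capturing group, `split` also inserts each captured text between the pieces.

['', '3z7', ' jo', 'kwem2', ' jo', 't66', 'psc']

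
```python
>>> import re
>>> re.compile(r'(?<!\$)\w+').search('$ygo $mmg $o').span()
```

(2, 4)

Because the assertion is negative and zero-width, positions next to the forbidden text are skipped.
The match spans [2:4] → 'go'.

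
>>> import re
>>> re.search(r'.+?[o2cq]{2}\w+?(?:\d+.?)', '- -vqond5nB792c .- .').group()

'- -vqond5n'

This matches one or more of any character (lazy), then exactly 2 of one of [o2cq]; then one or more of a word character (lazy); then one or more of a digit, then optionally any character (non-capturing group).
Unlike `match`, `search` isn't anchored — it looks for the pattern anywhere in the string.
The match spans [0:10] → '- -vqond5n'.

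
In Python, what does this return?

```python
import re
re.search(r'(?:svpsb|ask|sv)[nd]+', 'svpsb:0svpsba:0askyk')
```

Here the pattern never matches, so the call returns None.

None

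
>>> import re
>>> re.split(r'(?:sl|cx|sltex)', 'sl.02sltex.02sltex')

['', '.02', 'tex.02', 'tex']

`|` is ordered: at each position the engine commits to the first alternative that works.
Matches to split on: at [0:2] → 'sl'; at [5:7] → 'sl'; at [13:15] → 'sl'.
`split` removes every match and returns the 4 fragments in between.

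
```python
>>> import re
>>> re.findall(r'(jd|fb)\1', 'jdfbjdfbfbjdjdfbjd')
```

After group 1 captures some text, `\1` only succeeds where that same text appears again.
Walking the string: at [6:10] match 'fbfb', group 1 = 'fb'; at [10:14] match 'jdjd', group 1 = 'jd'.
`findall` collects group 1 from each match (2 total).

['fb', 'jd']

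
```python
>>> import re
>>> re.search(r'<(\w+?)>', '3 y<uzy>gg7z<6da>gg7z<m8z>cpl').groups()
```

`re.search` scans for the first position where the pattern succeeds.
The match spans [3:8] → '<uzy>'.
Captured: group 1 = 'uzy'.

('uzy',)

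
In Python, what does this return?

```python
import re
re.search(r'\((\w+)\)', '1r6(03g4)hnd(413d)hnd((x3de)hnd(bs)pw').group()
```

'(03g4)'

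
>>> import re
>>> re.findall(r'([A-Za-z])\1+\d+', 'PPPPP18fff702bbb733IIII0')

`\1` is not a pattern — it's the concrete string captured by group 1, re-applied verbatim.
Matches: at [0:7] match 'PPPPP18', group 1 = 'P'; at [7:13] match 'fff702', group 1 = 'f'; at [13:19] match 'bbb733', group 1 = 'b'; at [19:24] match 'IIII0', group 1 = 'I'.
Because there's exactly one group, `findall` drops the full match and keeps group 1 from each hit.

['P', 'f', 'b', 'I']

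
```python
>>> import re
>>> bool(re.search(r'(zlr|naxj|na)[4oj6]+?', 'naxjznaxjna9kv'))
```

False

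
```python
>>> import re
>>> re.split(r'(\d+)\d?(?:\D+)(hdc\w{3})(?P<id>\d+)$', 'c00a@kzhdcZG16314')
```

['c', '00', 'hdcZG1', '6314', '']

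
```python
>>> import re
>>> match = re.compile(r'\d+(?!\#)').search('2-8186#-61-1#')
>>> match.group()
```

'2'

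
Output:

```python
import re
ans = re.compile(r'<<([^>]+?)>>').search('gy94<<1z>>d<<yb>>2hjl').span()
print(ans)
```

(4, 10)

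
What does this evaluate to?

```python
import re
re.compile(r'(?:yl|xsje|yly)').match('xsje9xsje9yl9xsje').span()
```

(0, 4)

`match` is anchored at position 0; if the pattern doesn't fit there, it returns None.
The match spans [0:4] → 'xsje'.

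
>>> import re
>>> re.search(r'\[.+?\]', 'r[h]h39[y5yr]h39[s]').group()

'[h]'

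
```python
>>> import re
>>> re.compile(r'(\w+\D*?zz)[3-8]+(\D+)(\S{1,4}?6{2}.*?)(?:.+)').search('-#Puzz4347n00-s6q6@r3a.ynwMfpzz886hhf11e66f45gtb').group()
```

'r3a.ynwMfpzz886hhf11e66f45gtb'

The match spans [19:48] → 'r3a.ynwMfpzz886hhf11e66f45gtb'.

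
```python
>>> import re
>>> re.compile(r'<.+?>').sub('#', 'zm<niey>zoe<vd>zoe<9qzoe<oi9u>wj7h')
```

`sub` substitutes '#' at each match site.

'zm#zoe#zoe#wj7h'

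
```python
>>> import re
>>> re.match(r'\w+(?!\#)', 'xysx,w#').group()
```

'xysx'

The negative lookahead/lookbehind blocks any match where the forbidden context is present.
`re.match` only tries the pattern at the start of the string.
The match spans [0:4] → 'xysx'.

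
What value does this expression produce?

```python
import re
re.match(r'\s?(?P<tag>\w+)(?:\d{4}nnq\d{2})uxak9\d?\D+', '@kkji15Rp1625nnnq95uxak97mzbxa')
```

None

`re.match` only tries the pattern at the start of the string.
Here position 0 doesn't satisfy it, so the call returns None.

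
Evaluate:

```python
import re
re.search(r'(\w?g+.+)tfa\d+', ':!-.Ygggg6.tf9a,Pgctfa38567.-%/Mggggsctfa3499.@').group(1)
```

'Ygggg6.tf9a,Pgctfa38567.-%/Mggggsc'

The match spans [4:45] → 'Ygggg6.tf9a,Pgctfa38567.-%/Mggggsctfa3499'.
Captured: group 1 = 'Ygggg6.tf9a,Pgctfa38567.-%/Mggggsc'.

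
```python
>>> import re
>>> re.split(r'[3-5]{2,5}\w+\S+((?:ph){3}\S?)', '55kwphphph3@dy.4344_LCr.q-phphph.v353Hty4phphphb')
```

The group in the pattern means `split` returns the separators' captures alongside the pieces.

['', 'phphphb', '']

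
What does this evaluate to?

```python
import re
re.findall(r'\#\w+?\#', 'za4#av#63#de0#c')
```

['#av#', '#de0#']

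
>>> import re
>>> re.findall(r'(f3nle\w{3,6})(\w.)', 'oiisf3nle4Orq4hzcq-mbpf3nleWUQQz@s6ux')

The pattern matches the literal 'f3', then the literal 'nle', then 3 to 6 of a word character (captured); then a word character, then any character (captured).
Matches: at [4:17] match 'f3nle4Orq4hzc', groups = ('f3nle4Orq4h', 'zc'); at [22:33] match 'f3nleWUQQz@', groups = ('f3nleWUQQ', 'z@').
2 groups means each result is a tuple of 2 captured strings — 2 here.

[('f3nle4Orq4h', 'zc'), ('f3nleWUQQ', 'z@')]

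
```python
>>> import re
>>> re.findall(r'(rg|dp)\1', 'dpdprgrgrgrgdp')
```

['dp', 'rg', 'rg']

`\1` is not a pattern — it's the concrete string captured by group 1, re-applied verbatim.
Matches: at [0:4] match 'dpdp', group 1 = 'dp'; at [4:8] match 'rgrg', group 1 = 'rg'; at [8:12] match 'rgrg', group 1 = 'rg'.
With a single group, `findall` returns only what that group captured — 3 items.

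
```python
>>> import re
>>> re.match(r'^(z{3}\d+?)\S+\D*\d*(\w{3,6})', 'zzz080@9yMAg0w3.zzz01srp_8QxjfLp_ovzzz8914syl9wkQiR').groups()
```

('zzz0', 'QiR')

The pattern matches anchored at the start of the string; then exactly 3 of a literal 'z', then one or more of a digit (lazy) (captured); then one or more of a non-whitespace character, then zero or more of a non-digit, then zero or more of a digit; then 3 to 6 of a word character (captured).
With `match`, the pattern is implicitly anchored at the beginning.
The match spans [0:51] → 'zzz080@9yMAg0w3.zzz01srp_8QxjfLp_ovzzz8914syl9wkQiR'.
Captured: group 1 = 'zzz0', group 2 = 'QiR'.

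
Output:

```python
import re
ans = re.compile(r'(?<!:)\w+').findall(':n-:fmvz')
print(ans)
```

['mvz']

Because the assertion is negative and zero-width, positions next to the forbidden text are skipped.
Walking the string: at [5:8] → 'mvz'.
No capturing groups, so `findall` returns the 1 full match string.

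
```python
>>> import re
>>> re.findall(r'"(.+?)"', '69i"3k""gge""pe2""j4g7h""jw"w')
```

A non-greedy quantifier consumes as few characters as it can — just enough that the remainder of the pattern still matches from where it stops; whatever follows it matches normally.
Walking the string: at [3:7] match '"3k"', group 1 = '3k'; at [7:12] match '"gge"', group 1 = 'gge'; at [12:17] match '"pe2"', group 1 = 'pe2'; at [17:24] match '"j4g7h"', group 1 = 'j4g7h'; at [24:28] match '"jw"', group 1 = 'jw'.
One capturing group, so `findall` returns just the captured substring from each match — 5 in all.

['3k', 'gge', 'pe2', 'j4g7h', 'jw']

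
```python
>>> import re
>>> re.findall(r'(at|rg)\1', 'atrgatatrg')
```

['at']

The backreference `\1` re-matches whatever the first group consumed, character for character.
Walking the string: at [4:8] match 'atat', group 1 = 'at'.
`findall` collects group 1 from the one match (1 total).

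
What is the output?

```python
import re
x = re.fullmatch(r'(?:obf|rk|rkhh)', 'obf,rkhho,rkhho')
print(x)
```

`fullmatch` succeeds only if the pattern covers the string from start to end.
Here the pattern can't cover the whole string, so the call returns None.

None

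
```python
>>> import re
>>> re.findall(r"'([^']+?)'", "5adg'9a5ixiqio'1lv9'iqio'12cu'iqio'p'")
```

Scanning left to right: at [4:15] match "'9a5ixiqio'", group 1 = '9a5ixiqio'; at [19:25] match "'iqio'", group 1 = 'iqio'; at [29:35] match "'iqio'", group 1 = 'iqio'.
With a single group, `findall` returns only what that group captured — 3 items.

['9a5ixiqio', 'iqio', 'iqio']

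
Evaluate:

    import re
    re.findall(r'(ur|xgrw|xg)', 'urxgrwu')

Branches in `(...|...)` are attempted left-to-right; the first branch that allows the whole pattern to succeed is taken.
Walking the string: at [0:2] match 'ur', group 1 = 'ur'; at [2:6] match 'xgrw', group 1 = 'xgrw'.
`findall` collects group 1 from each match (2 total).

['ur', 'xgrw']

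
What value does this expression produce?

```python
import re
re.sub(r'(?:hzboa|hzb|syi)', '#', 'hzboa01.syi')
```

Alternation tries branches left to right and keeps the first one that lets the overall match succeed at that position.
Matches: at [0:5] → 'hzboa'; at [8:11] → 'syi'.
Each match is replaced by '#'.

'#01.#'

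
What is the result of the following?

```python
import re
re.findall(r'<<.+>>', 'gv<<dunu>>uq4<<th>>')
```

Matches: at [2:19] → '<<dunu>>uq4<<th>>'.
`findall` yields the raw match text (1 of them) because the pattern has no groups.

['<<dunu>>uq4<<th>>']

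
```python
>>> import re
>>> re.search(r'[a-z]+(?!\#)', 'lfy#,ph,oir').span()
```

(0, 2)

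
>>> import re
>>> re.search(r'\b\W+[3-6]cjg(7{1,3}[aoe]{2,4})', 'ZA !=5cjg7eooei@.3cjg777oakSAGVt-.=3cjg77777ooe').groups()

The pattern matches a word boundary (`\b`, zero-width); then one or more of a non-word character; then a character in [3-6], then the literal 'cjg'; then 1 to 3 of a literal '7', then 2 to 4 of one of [aoe] (captured).
`re.search` scans for the first position where the pattern succeeds.
The match spans [2:14] → ' !=5cjg7eooe'.
Captured: group 1 = '7eooe'.

('7eooe',)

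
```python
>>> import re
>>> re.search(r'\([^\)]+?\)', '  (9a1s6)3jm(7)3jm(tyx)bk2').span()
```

`re.search` scans for the first position where the pattern succeeds.
The match spans [2:9] → '(9a1s6)'.

(2, 9)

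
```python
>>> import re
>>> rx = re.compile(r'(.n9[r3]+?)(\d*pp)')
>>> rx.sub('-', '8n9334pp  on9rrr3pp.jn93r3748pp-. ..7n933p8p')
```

This matches any character, then the literal 'n9', then one or more of one of [r3] (lazy) (captured); then zero or more of a digit, then the literal 'pp' (captured).
Matches: at [0:8] → '8n9334pp'; at [10:19] → 'on9rrr3pp'; at [20:31] → 'jn93r3748pp'.
`sub` substitutes '-' at each match site.

'-  -.--. ..7n933p8p'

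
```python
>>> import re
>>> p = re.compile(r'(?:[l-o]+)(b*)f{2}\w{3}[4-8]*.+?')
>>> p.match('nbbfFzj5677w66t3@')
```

With `match`, the pattern is implicitly anchored at the beginning.
Here the pattern fails at index 0, so the call returns None.

None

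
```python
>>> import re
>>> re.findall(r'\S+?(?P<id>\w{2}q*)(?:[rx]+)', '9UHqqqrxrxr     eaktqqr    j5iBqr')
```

This matches one or more of a non-whitespace character (lazy); then exactly 2 of a word character, then zero or more of a literal 'q' (captured as 'id'); then one or more of one of [rx] (non-capturing group).
Matches: at [0:11] match '9UHqqqrxrxr', group 1 = 'UHqqq'; at [16:23] match 'eaktqqr', group 1 = 'ktqq'; at [27:33] match 'j5iBqr', group 1 = 'iBq'.
One capturing group, so `findall` returns just the captured substring from each match — 3 in all.

['UHqqq', 'ktqq', 'iBq']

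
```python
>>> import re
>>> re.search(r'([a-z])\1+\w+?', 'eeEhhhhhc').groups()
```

('e',)

The backreference `\1` re-matches whatever the first group consumed, character for character.
`search` walks the string left to right and returns the first match it finds.
The match spans [0:3] → 'eeE'.
Captured: group 1 = 'e'.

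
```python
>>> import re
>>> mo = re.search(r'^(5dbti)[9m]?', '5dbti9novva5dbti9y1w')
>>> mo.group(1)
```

This matches anchored at the start of the string; then the literal '5d', then the literal 'bti' (captured); then optionally one of [9m].
Unlike `match`, `search` isn't anchored — it looks for the pattern anywhere in the string.
The match spans [0:6] → '5dbti9'.
Captured: group 1 = '5dbti'.

'5dbti'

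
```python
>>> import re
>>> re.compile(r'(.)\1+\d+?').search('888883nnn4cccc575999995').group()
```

`\1` is not a pattern — it's the concrete string captured by group 1, re-applied verbatim.
The match spans [0:6] → '888883'.

'888883'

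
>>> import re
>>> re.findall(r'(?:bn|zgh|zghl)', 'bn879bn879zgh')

Scanning left to right: at [0:2] → 'bn'; at [5:7] → 'bn'; at [10:13] → 'zgh'.
No capturing groups, so `findall` returns the 3 full match strings.

['bn', 'bn', 'zgh']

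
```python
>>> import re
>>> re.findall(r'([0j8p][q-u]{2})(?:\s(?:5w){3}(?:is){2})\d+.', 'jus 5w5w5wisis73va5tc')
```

['jus']

One capturing group, so `findall` returns just the captured substring from the one match — 1 in all.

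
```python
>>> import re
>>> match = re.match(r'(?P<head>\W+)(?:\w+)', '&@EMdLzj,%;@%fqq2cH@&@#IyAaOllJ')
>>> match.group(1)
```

'&@'

The match spans [0:8] → '&@EMdLzj'.
Captured: group 1 = '&@'.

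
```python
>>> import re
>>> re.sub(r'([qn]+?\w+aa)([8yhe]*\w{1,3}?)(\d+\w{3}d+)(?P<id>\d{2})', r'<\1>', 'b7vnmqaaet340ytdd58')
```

'b7v<nmqaa>'

This matches one or more of one of [qn] (lazy), then one or more of a word character, then the literal 'aa' (captured); then zero or more of one of [8yhe], then 1 to 3 of a word character (lazy) (captured); then one or more of a digit, then exactly 3 of a word character, then one or more of the literal 'd' (captured); then exactly 2 of a digit (captured as 'id').
Matches: at [3:19] → 'nmqaaet340ytdd58'.
`\1` in the replacement pulls in group 1's text for each match.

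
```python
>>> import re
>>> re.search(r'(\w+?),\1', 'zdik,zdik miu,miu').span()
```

(0, 9)

The backreference `\1` re-matches whatever the first group consumed, character for character.
The match spans [0:9] → 'zdik,zdik'.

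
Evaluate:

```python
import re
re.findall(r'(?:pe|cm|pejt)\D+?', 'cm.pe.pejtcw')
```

Branches in `(...|...)` are attempted left-to-right; the first branch that allows the whole pattern to succeed is taken.
No capturing groups, so `findall` returns the 3 full match strings.

['cm.', 'pe.', 'pej']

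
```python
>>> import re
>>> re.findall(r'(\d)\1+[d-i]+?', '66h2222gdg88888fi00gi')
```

['6', '2', '8', '0']

After group 1 captures some text, `\1` only succeeds where that same text appears again.
Because there's exactly one group, `findall` drops the full match and keeps group 1 from each hit.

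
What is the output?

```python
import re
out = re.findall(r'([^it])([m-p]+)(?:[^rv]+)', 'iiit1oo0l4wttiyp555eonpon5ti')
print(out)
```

With 2 capturing groups, `findall` returns a 2-tuple per match.

[('1', 'oo')]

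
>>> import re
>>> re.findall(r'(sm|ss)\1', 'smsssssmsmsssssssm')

['ss', 'sm', 'ss']

`\1` has to match the exact text group 1 already captured.
`findall` collects group 1 from each match (3 total).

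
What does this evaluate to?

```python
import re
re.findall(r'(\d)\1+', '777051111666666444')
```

`\1` has to match the exact text group 1 already captured.
One capturing group, so `findall` returns just the captured substring from each match — 4 in all.

['7', '1', '6', '4']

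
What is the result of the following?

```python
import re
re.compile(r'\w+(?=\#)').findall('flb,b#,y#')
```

The positive lookaround only admits positions where the adjacent text matches; those characters stay outside the span.
Matches: at [4:5] → 'b'; at [7:8] → 'y'.
No capturing groups, so `findall` returns the 2 full match strings.

['b', 'y']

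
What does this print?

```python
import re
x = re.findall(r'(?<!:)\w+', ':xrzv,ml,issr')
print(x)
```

The negative lookahead/lookbehind blocks any match where the forbidden context is present.
With no groups in the pattern, `findall` gives back each whole match — 3 here.

['rzv', 'ml', 'issr']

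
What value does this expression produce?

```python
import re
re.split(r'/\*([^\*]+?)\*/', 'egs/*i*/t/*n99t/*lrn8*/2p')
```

['egs', 'i', 't/*n99t', 'lrn8', '2p']

Matches to split on: at [3:8] → '/*i*/'; at [15:23] → '/*lrn8*/'.
With a capturing group present, the delimiter's captured portion is kept in the result list.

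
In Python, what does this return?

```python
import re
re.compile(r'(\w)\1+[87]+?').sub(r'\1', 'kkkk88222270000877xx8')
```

'k82077x'

The backreference `\1` re-matches whatever the first group consumed, character for character.
`\1` in the replacement pulls in group 1's text for each match.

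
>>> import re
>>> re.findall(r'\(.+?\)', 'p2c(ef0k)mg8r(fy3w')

['(ef0k)']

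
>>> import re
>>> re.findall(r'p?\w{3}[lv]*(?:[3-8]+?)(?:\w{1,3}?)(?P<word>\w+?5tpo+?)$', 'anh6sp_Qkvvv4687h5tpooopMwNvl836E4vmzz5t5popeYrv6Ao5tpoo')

This matches optionally a literal 'p', then exactly 3 of a word character, then zero or more of one of [lv]; then one or more of a character in [3-8] (lazy) (non-capturing group); then 1 to 3 of a word character (lazy) (non-capturing group); then one or more of a word character (lazy), then the literal '5tp', then one or more of the literal 'o' (lazy) (captured as 'word'); then anchored at the end.
Scanning left to right: at [0:56] match 'anh6sp_Qkvvv4687h5tpooopMwNvl836E4vmzz5t5popeYrv6Ao5tpoo', group 1 = 'p_Qkvvv4687h5tpooopMwNvl836E4vmzz5t5popeYrv6Ao5tpoo'.
With a single group, `findall` returns only what that group captured — 1 item.

['p_Qkvvv4687h5tpooopMwNvl836E4vmzz5t5popeYrv6Ao5tpoo']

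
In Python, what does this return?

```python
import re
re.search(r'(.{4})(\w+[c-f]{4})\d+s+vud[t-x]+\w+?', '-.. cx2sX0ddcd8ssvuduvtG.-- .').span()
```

(0, 24)

This matches exactly 4 of any character (captured); then one or more of a word character, then exactly 4 of a character in [c-f] (captured); then one or more of a digit; then one or more of a literal 's', then the literal 'vud', then one or more of a character in [t-x]; then one or more of a word character (lazy).
`re.search` scans for the first position where the pattern succeeds.
The match spans [0:24] → '-.. cx2sX0ddcd8ssvuduvtG'.
Captured: group 1 = '-.. ', group 2 = 'cx2sX0ddcd'.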